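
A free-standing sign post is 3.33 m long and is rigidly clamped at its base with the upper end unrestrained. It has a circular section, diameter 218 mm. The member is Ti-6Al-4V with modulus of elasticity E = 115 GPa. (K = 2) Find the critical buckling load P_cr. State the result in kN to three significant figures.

P_cr ≈ 2840 kN

I = πd⁴/64 = π×218⁴/64 = 1.109×10^8 mm⁴
I = 1.109×10^8 mm⁴ = 1.109×10^-4 m⁴
Effective length L_e = K·L = 2 × 3.33 = 6.660 m
P_cr = π²EI / L_e² = π² × 115×10⁹ × 1.109×10^-4 / 6.660² = 2.837×10^6 N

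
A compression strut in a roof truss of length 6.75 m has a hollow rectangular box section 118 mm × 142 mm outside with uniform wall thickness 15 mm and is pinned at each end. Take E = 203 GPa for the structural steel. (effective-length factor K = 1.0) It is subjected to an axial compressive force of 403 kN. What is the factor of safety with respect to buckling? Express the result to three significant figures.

Inner dimensions: h_i = 142 − 2×15 = 112.0 mm, b_i = 118 − 2×15 = 88.00 mm
Weak-axis I_min = (h_o·b_o³ − h_i·b_i³)/12 with b_o = 118, b_i = 88.00 mm (shorter outer/inner sides).
I_min = (142×118³ − 112.0×88.00³)/12 = 1.308×10^7 mm⁴
I = 1.308×10^7 mm⁴ = 1.308×10^-5 m⁴
Effective length L_e = K·L = 1 × 6.75 = 6.750 m
P_cr = π²EI / L_e² = π² × 203×10⁹ × 1.308×10^-5 / 6.750² = 5.753×10^5 N
Factor of safety n = P_cr / P = 575.26 / 403 = 1.43

n ≈ 1.43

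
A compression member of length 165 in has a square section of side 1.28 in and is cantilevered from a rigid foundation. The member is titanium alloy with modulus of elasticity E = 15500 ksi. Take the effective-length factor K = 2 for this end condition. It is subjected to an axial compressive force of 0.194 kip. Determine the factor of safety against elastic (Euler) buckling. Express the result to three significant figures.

I = a⁴/12 = 1.28⁴/12 = 0.2237 in⁴
Effective length L_e = K·L = 2 × 165 = 330.0 in
P_cr = π²EI / L_e² = π² × 15500×10³ × 0.2237 / 330.0² = 314.2 lb
Factor of safety n = P_cr / P = 0.31424 / 0.194 = 1.62

n ≈ 1.62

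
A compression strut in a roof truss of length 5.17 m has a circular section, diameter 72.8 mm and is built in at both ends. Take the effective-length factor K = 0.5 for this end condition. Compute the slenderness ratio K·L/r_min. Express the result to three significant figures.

I = πd⁴/64 = π×72.8⁴/64 = 1.379×10^6 mm⁴
A = 4.162×10^3 mm²;  r_min = √(I/A) = √(1.379×10^6/4.162×10^3) = 18.20 mm
L_e = K·L = 0.5 × 5.17 m = 2.585 m = 2585.0 mm
λ = L_e / r_min = 2585.0 / 18.20 = 142

λ ≈ 142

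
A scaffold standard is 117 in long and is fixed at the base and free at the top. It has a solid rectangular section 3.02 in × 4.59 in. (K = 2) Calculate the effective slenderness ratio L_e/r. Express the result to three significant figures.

Buckling occurs about the weak axis: I_min = h·b³/12 with b = 3.02 in (the shorter side).
I_min = 4.59×3.02³/12 = 10.54 in⁴
A = 13.86 in²;  r_min = √(I/A) = √(10.54/13.86) = 0.8718 in
L_e = K·L = 2 × 117 = 234.0 in
λ = L_e / r_min = 234.00 / 0.8718 = 268

λ ≈ 268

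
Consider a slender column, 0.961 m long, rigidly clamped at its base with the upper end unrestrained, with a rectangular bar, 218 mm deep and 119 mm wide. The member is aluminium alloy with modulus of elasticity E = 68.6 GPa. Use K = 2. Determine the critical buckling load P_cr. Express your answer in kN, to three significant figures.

Buckling occurs about the weak axis: I_min = h·b³/12 with b = 119 mm (the shorter side).
I_min = 218×119³/12 = 3.061×10^7 mm⁴
I = 3.061×10^7 mm⁴ = 3.061×10^-5 m⁴
Effective length L_e = K·L = 2 × 0.961 = 1.922 m
P_cr = π²EI / L_e² = π² × 68.6×10⁹ × 3.061×10^-5 / 1.922² = 5.611×10^6 N

P_cr ≈ 5610 kN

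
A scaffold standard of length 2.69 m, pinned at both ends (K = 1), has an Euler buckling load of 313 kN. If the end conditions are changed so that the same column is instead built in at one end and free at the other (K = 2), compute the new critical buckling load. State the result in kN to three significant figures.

P_cr ∝ 1/K², so P_cr,new = P_cr,old × (K_old/K_new)² = 313 × (1/2)²
= 313 × 0.2500 = 78.2 kN

P_cr ≈ 78.2 kN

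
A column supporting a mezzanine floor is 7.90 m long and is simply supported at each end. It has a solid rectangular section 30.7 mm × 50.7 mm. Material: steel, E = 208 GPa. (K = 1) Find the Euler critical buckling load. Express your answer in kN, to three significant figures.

P_cr ≈ 4.02 kN

Buckling occurs about the weak axis: I_min = h·b³/12 with b = 30.7 mm (the shorter side).
I_min = 50.7×30.7³/12 = 1.222×10^5 mm⁴
I = 1.222×10^5 mm⁴ = 1.222×10^-7 m⁴
Effective length L_e = K·L = 1 × 7.90 = 7.900 m
P_cr = π²EI / L_e² = π² × 208×10⁹ × 1.222×10^-7 / 7.900² = 4.021×10^3 N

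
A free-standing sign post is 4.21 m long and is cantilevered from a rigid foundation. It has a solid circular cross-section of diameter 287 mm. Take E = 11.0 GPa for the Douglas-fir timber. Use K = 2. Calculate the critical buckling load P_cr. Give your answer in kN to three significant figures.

P_cr ≈ 510 kN

I = πd⁴/64 = π×287⁴/64 = 3.330×10^8 mm⁴
I = 3.330×10^8 mm⁴ = 3.330×10^-4 m⁴
Effective length L_e = K·L = 2 × 4.21 = 8.420 m
P_cr = π²EI / L_e² = π² × 11.0×10⁹ × 3.330×10^-4 / 8.420² = 5.100×10^5 N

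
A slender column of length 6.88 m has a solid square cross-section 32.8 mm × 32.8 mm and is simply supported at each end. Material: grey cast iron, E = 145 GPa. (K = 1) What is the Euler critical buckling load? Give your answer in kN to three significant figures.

P_cr ≈ 2.92 kN

I = a⁴/12 = 32.8⁴/12 = 9.645×10^4 mm⁴
I = 9.645×10^4 mm⁴ = 9.645×10^-8 m⁴
Effective length L_e = K·L = 1 × 6.88 = 6.880 m
P_cr = π²EI / L_e² = π² × 145×10⁹ × 9.645×10^-8 / 6.880² = 2.916×10^3 N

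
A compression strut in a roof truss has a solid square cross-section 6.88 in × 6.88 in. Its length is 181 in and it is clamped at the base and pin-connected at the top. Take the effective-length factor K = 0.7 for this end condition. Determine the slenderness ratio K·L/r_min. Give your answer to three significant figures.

λ ≈ 63.8

For a square r = a/√12 = 6.88/√12 = 1.986 in
L_e = K·L = 0.7 × 181 = 126.7 in
λ = L_e / r_min = 126.70 / 1.986 = 63.8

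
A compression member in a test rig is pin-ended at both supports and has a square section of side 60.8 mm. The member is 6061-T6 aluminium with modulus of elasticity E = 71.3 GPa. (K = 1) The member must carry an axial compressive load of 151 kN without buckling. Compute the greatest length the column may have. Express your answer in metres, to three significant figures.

L_max ≈ 2.30 m

I = a⁴/12 = 60.8⁴/12 = 1.139×10^6 mm⁴
I = 1.139×10^-6 m⁴
At the buckling limit P_cr = P = 1.510×10^5 N
From P_cr = π²EI/(K·L)²:  L = (1/K)·√(π²EI/P_cr) = (1/1)·√(π²×7.13×10^10×1.139×10^-6/1.510×10^5)
L = 2.30 m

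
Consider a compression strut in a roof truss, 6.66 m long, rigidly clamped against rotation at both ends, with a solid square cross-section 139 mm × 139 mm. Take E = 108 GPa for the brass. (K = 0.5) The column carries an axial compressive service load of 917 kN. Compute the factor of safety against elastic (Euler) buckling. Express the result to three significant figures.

n ≈ 3.26

I = a⁴/12 = 139⁴/12 = 3.111×10^7 mm⁴
I = 3.111×10^7 mm⁴ = 3.111×10^-5 m⁴
Effective length L_e = K·L = 0.5 × 6.66 = 3.330 m
P_cr = π²EI / L_e² = π² × 108×10⁹ × 3.111×10^-5 / 3.330² = 2.990×10^6 N
Factor of safety n = P_cr / P = 2990.3 / 917 = 3.26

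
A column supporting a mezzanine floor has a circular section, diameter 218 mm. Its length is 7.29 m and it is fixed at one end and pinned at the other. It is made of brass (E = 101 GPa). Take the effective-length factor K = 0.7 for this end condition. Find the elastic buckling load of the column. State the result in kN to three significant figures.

I = πd⁴/64 = π×218⁴/64 = 1.109×10^8 mm⁴
I = 1.109×10^8 mm⁴ = 1.109×10^-4 m⁴
Effective length L_e = K·L = 0.7 × 7.29 = 5.103 m
P_cr = π²EI / L_e² = π² × 101×10⁹ × 1.109×10^-4 / 5.103² = 4.244×10^6 N

P_cr ≈ 4240 kN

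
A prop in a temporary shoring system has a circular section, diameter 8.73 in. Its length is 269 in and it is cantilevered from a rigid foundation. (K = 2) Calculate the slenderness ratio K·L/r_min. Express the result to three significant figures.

λ ≈ 247

For a solid circle r = d/4 = 8.73/4 = 2.182 in
L_e = K·L = 2 × 269 = 538.0 in
λ = L_e / r_min = 538.00 / 2.182 = 247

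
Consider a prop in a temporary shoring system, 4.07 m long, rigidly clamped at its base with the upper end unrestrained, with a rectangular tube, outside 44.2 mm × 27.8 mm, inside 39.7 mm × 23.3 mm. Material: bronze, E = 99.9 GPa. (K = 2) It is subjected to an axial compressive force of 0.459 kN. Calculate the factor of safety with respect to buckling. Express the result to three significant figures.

Weak-axis I_min = (h_o·b_o³ − h_i·b_i³)/12 with b_o = 27.8, b_i = 23.30 mm (shorter outer/inner sides).
I_min = (44.2×27.8³ − 39.70×23.30³)/12 = 3.729×10^4 mm⁴
I = 3.729×10^4 mm⁴ = 3.729×10^-8 m⁴
Effective length L_e = K·L = 2 × 4.07 = 8.140 m
P_cr = π²EI / L_e² = π² × 99.9×10⁹ × 3.729×10^-8 / 8.140² = 554.9 N
Factor of safety n = P_cr / P = 0.55486 / 0.459 = 1.21

n ≈ 1.21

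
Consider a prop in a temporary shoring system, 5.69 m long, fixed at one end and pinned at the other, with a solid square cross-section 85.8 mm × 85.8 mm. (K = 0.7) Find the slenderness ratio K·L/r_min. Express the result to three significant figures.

λ ≈ 161

For a square r = a/√12 = 85.8/√12 = 24.77 mm
L_e = K·L = 0.7 × 5.69 m = 3.983 m = 3983.0 mm
λ = L_e / r_min = 3983.0 / 24.77 = 161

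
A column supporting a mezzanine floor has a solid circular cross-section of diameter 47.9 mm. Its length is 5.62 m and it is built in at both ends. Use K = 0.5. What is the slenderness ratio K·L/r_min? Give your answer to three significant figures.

I = πd⁴/64 = π×47.9⁴/64 = 2.584×10^5 mm⁴
A = 1.802×10^3 mm²;  r_min = √(I/A) = √(2.584×10^5/1.802×10^3) = 11.98 mm
L_e = K·L = 0.5 × 5.62 m = 2.810 m = 2810.0 mm
λ = L_e / r_min = 2810.0 / 11.98 = 235

λ ≈ 235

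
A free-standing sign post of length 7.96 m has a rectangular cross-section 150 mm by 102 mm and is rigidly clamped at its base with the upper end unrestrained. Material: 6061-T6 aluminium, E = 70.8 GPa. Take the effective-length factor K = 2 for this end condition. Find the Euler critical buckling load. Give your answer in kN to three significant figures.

P_cr ≈ 36.6 kN

Buckling occurs about the weak axis: I_min = h·b³/12 with b = 102 mm (the shorter side).
I_min = 150×102³/12 = 1.327×10^7 mm⁴
I = 1.327×10^7 mm⁴ = 1.327×10^-5 m⁴
Effective length L_e = K·L = 2 × 7.96 = 15.92 m
P_cr = π²EI / L_e² = π² × 70.8×10⁹ × 1.327×10^-5 / 15.92² = 3.657×10^4 N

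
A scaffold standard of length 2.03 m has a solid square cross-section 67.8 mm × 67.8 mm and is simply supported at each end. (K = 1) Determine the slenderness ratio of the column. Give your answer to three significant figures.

For a square r = a/√12 = 67.8/√12 = 19.57 mm
L_e = K·L = 1 × 2.03 m = 2.030 m = 2030.0 mm
λ = L_e / r_min = 2030.0 / 19.57 = 104

λ ≈ 104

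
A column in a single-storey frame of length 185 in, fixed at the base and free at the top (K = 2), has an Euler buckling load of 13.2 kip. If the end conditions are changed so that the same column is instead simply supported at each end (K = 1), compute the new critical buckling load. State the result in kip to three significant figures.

P_cr ≈ 52.8 kip

P_cr ∝ 1/K², so P_cr,new = P_cr,old × (K_old/K_new)² = 13.2 × (2/1)²
= 13.2 × 4.000 = 52.8 kip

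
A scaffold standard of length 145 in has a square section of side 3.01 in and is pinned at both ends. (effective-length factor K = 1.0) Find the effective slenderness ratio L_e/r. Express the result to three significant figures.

For a square r = a/√12 = 3.01/√12 = 0.8689 in
L_e = K·L = 1 × 145 = 145.0 in
λ = L_e / r_min = 145.00 / 0.8689 = 167

λ ≈ 167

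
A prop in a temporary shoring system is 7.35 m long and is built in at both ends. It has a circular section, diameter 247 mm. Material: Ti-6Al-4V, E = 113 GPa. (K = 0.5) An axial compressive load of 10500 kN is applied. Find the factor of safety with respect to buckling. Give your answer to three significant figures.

n ≈ 1.44

I = πd⁴/64 = π×247⁴/64 = 1.827×10^8 mm⁴
I = 1.827×10^8 mm⁴ = 1.827×10^-4 m⁴
Effective length L_e = K·L = 0.5 × 7.35 = 3.675 m
P_cr = π²EI / L_e² = π² × 113×10⁹ × 1.827×10^-4 / 3.675² = 1.509×10^7 N
Factor of safety n = P_cr / P = 15088 / 10500 = 1.44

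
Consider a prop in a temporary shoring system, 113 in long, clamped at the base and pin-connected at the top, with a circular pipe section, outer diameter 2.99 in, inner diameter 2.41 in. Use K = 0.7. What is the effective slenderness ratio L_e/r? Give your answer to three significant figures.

λ ≈ 82.4

d_o = 2.99 in, d_i = 2.41 in
I = π(d_o⁴ − d_i⁴)/64 = π(2.99⁴ − 2.410⁴)/64 = 2.267 in⁴
A = 2.460 in²;  r_min = √(I/A) = √(2.267/2.460) = 0.9601 in
L_e = K·L = 0.7 × 113 = 79.10 in
λ = L_e / r_min = 79.100 / 0.9601 = 82.4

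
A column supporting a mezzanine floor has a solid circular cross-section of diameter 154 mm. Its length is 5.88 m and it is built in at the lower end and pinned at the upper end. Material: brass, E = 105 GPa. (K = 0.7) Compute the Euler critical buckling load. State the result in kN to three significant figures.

I = πd⁴/64 = π×154⁴/64 = 2.761×10^7 mm⁴
I = 2.761×10^7 mm⁴ = 2.761×10^-5 m⁴
Effective length L_e = K·L = 0.7 × 5.88 = 4.116 m
P_cr = π²EI / L_e² = π² × 105×10⁹ × 2.761×10^-5 / 4.116² = 1.689×10^6 N

P_cr ≈ 1690 kN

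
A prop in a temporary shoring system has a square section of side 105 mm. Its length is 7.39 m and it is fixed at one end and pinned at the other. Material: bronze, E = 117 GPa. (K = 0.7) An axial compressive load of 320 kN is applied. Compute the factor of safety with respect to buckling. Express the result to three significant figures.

n ≈ 1.37

I = a⁴/12 = 105⁴/12 = 1.013×10^7 mm⁴
I = 1.013×10^7 mm⁴ = 1.013×10^-5 m⁴
Effective length L_e = K·L = 0.7 × 7.39 = 5.173 m
P_cr = π²EI / L_e² = π² × 117×10⁹ × 1.013×10^-5 / 5.173² = 4.371×10^5 N
Factor of safety n = P_cr / P = 437.10 / 320 = 1.37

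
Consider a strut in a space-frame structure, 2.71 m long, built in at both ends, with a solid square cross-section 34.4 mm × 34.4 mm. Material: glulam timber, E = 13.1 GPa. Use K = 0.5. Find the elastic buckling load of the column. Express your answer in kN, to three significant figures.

I = a⁴/12 = 34.4⁴/12 = 1.167×10^5 mm⁴
I = 1.167×10^5 mm⁴ = 1.167×10^-7 m⁴
Effective length L_e = K·L = 0.5 × 2.71 = 1.355 m
P_cr = π²EI / L_e² = π² × 13.1×10⁹ × 1.167×10^-7 / 1.355² = 8.218×10^3 N

P_cr ≈ 8.22 kN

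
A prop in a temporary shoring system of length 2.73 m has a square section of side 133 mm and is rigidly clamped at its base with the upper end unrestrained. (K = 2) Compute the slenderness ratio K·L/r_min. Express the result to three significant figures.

I = a⁴/12 = 133⁴/12 = 2.608×10^7 mm⁴
A = 1.769×10^4 mm²;  r_min = √(I/A) = √(2.608×10^7/1.769×10^4) = 38.39 mm
L_e = K·L = 2 × 2.73 m = 5.460 m = 5460.0 mm
λ = L_e / r_min = 5460.0 / 38.39 = 142

λ ≈ 142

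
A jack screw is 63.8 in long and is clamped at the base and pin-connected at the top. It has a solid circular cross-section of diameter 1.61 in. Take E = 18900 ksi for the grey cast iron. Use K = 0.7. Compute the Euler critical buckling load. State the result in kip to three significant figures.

P_cr ≈ 30.8 kip

I = πd⁴/64 = π×1.61⁴/64 = 0.3298 in⁴
Effective length L_e = K·L = 0.7 × 63.8 = 44.66 in
P_cr = π²EI / L_e² = π² × 18900×10³ × 0.3298 / 44.66² = 3.085×10^4 lb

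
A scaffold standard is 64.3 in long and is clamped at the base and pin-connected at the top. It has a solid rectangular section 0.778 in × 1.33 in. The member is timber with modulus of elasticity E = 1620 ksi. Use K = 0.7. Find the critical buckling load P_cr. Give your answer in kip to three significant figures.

Buckling occurs about the weak axis: I_min = h·b³/12 with b = 0.778 in (the shorter side).
I_min = 1.33×0.778³/12 = 5.219×10^-2 in⁴
Effective length L_e = K·L = 0.7 × 64.3 = 45.01 in
P_cr = π²EI / L_e² = π² × 1620×10³ × 5.219×10^-2 / 45.01² = 411.9 lb

P_cr ≈ 0.412 kip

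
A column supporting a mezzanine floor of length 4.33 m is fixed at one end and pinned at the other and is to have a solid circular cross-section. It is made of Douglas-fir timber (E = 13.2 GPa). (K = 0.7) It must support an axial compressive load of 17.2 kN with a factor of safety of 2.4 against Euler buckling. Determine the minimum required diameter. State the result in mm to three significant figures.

d ≈ 87.8 mm

Required P_cr = n·P = 2.4 × 17.2 = 41.28 kN
L_e = K·L = 0.7 × 4.33 = 3.031 m
Required I = P_cr·L_e²/(π²E) = 4.128×10^4 × 3.031² / (π² × 1.32×10^10) = 2.911×10^-6 m⁴
I_req = 2.911×10^6 mm⁴
Solid circle: I = πd⁴/64  ⇒  d = (64I/π)^(1/4) = (64×2.911×10^6/π)^(1/4) = 87.8 mm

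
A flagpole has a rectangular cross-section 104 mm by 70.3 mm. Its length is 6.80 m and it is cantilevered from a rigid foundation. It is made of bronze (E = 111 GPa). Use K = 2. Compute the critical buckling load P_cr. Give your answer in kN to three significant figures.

Buckling occurs about the weak axis: I_min = h·b³/12 with b = 70.3 mm (the shorter side).
I_min = 104×70.3³/12 = 3.011×10^6 mm⁴
I = 3.011×10^6 mm⁴ = 3.011×10^-6 m⁴
Effective length L_e = K·L = 2 × 6.80 = 13.60 m
P_cr = π²EI / L_e² = π² × 111×10⁹ × 3.011×10^-6 / 13.60² = 1.783×10^4 N

P_cr ≈ 17.8 kN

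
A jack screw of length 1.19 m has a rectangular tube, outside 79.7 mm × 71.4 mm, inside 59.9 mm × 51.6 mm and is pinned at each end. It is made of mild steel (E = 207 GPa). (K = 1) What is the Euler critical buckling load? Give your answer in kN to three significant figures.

P_cr ≈ 2500 kN

Weak-axis I_min = (h_o·b_o³ − h_i·b_i³)/12 with b_o = 71.4, b_i = 51.60 mm (shorter outer/inner sides).
I_min = (79.7×71.4³ − 59.90×51.60³)/12 = 1.732×10^6 mm⁴
I = 1.732×10^6 mm⁴ = 1.732×10^-6 m⁴
Effective length L_e = K·L = 1 × 1.19 = 1.190 m
P_cr = π²EI / L_e² = π² × 207×10⁹ × 1.732×10^-6 / 1.190² = 2.498×10^6 N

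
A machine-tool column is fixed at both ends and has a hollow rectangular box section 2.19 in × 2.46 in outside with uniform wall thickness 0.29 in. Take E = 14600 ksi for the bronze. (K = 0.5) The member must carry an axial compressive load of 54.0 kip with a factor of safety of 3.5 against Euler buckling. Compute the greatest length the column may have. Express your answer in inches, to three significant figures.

Inner dimensions: h_i = 2.46 − 2×0.29 = 1.880 in, b_i = 2.19 − 2×0.29 = 1.610 in
Weak-axis I_min = (h_o·b_o³ − h_i·b_i³)/12 with b_o = 2.19, b_i = 1.610 in (shorter outer/inner sides).
I_min = (2.46×2.19³ − 1.880×1.610³)/12 = 1.499 in⁴
Required critical load P_cr = n·P = 3.5 × 54.0 = 189.0 kip = 1.890×10^5 lb
From P_cr = π²EI/(K·L)²:  L = (1/K)·√(π²EI/P_cr) = (1/0.5)·√(π²×1.46×10^7×1.499/1.890×10^5)
L = 67.6 in

L_max ≈ 67.6 in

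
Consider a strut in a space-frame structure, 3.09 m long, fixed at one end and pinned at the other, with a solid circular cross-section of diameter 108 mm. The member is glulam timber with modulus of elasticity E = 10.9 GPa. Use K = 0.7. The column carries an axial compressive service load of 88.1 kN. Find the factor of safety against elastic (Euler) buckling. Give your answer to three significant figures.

I = πd⁴/64 = π×108⁴/64 = 6.678×10^6 mm⁴
I = 6.678×10^6 mm⁴ = 6.678×10^-6 m⁴
Effective length L_e = K·L = 0.7 × 3.09 = 2.163 m
P_cr = π²EI / L_e² = π² × 10.9×10⁹ × 6.678×10^-6 / 2.163² = 1.536×10^5 N
Factor of safety n = P_cr / P = 153.56 / 88.1 = 1.74

n ≈ 1.74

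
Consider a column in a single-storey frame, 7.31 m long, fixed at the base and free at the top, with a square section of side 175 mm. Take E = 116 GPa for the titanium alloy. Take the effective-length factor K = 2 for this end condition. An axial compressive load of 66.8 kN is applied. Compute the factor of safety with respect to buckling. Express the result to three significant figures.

n ≈ 6.27

I = a⁴/12 = 175⁴/12 = 7.816×10^7 mm⁴
I = 7.816×10^7 mm⁴ = 7.816×10^-5 m⁴
Effective length L_e = K·L = 2 × 7.31 = 14.62 m
P_cr = π²EI / L_e² = π² × 116×10⁹ × 7.816×10^-5 / 14.62² = 4.186×10^5 N
Factor of safety n = P_cr / P = 418.63 / 66.8 = 6.27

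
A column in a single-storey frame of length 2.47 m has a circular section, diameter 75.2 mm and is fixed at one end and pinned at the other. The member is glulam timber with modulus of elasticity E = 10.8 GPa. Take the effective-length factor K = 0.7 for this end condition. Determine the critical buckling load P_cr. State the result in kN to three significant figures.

I = πd⁴/64 = π×75.2⁴/64 = 1.570×10^6 mm⁴
I = 1.570×10^6 mm⁴ = 1.570×10^-6 m⁴
Effective length L_e = K·L = 0.7 × 2.47 = 1.729 m
P_cr = π²EI / L_e² = π² × 10.8×10⁹ × 1.570×10^-6 / 1.729² = 5.597×10^4 N

P_cr ≈ 56.0 kN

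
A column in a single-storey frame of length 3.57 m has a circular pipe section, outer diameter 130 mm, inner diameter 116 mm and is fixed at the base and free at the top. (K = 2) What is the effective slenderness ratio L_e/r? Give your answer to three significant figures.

λ ≈ 164

d_o = 130 mm, d_i = 116 mm
I = π(d_o⁴ − d_i⁴)/64 = π(130⁴ − 116.0⁴)/64 = 5.132×10^6 mm⁴
A = 2.705×10^3 mm²;  r_min = √(I/A) = √(5.132×10^6/2.705×10^3) = 43.56 mm
L_e = K·L = 2 × 3.57 m = 7.140 m = 7140.0 mm
λ = L_e / r_min = 7140.0 / 43.56 = 164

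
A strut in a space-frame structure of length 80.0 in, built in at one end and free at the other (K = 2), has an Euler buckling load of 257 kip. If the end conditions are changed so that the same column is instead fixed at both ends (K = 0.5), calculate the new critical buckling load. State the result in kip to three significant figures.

P_cr ∝ 1/K², so P_cr,new = P_cr,old × (K_old/K_new)² = 257 × (2/0.5)²
= 257 × 16.00 = 4110 kip

P_cr ≈ 4110 kip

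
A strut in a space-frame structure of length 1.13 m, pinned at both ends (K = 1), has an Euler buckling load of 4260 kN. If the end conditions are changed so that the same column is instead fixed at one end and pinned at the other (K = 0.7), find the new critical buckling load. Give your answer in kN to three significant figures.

P_cr ∝ 1/K², so P_cr,new = P_cr,old × (K_old/K_new)² = 4260 × (1/0.7)²
= 4260 × 2.041 = 8690 kN

P_cr ≈ 8690 kN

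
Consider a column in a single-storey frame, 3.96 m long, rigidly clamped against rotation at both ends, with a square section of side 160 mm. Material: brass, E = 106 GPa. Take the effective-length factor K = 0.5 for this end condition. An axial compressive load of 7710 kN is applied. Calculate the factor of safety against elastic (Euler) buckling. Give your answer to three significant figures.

n ≈ 1.89

I = a⁴/12 = 160⁴/12 = 5.461×10^7 mm⁴
I = 5.461×10^7 mm⁴ = 5.461×10^-5 m⁴
Effective length L_e = K·L = 0.5 × 3.96 = 1.980 m
P_cr = π²EI / L_e² = π² × 106×10⁹ × 5.461×10^-5 / 1.980² = 1.457×10^7 N
Factor of safety n = P_cr / P = 14574 / 7710 = 1.89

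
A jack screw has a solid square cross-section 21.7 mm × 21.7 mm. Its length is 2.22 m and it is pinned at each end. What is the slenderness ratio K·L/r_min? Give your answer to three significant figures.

For a square r = a/√12 = 21.7/√12 = 6.264 mm
L_e = K·L = 1 × 2.22 m = 2.220 m = 2220.0 mm
λ = L_e / r_min = 2220.0 / 6.264 = 354

λ ≈ 354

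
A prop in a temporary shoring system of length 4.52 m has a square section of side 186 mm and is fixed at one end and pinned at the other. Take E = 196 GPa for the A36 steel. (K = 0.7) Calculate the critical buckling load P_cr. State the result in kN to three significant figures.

P_cr ≈ 19300 kN

I = a⁴/12 = 186⁴/12 = 9.974×10^7 mm⁴
I = 9.974×10^7 mm⁴ = 9.974×10^-5 m⁴
Effective length L_e = K·L = 0.7 × 4.52 = 3.164 m
P_cr = π²EI / L_e² = π² × 196×10⁹ × 9.974×10^-5 / 3.164² = 1.927×10^7 N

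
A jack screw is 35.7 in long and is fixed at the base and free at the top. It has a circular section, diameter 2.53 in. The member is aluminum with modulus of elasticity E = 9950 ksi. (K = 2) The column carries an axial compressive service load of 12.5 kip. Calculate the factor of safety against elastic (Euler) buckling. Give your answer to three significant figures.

n ≈ 3.10

I = πd⁴/64 = π×2.53⁴/64 = 2.011 in⁴
Effective length L_e = K·L = 2 × 35.7 = 71.40 in
P_cr = π²EI / L_e² = π² × 9950×10³ × 2.011 / 71.40² = 3.874×10^4 lb
Factor of safety n = P_cr / P = 38.742 / 12.5 = 3.10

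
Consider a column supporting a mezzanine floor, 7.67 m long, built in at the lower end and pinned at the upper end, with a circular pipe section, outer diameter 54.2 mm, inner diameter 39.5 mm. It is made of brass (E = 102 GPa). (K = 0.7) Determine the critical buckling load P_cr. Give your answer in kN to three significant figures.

P_cr ≈ 10.6 kN

d_o = 54.2 mm, d_i = 39.5 mm
I = π(d_o⁴ − d_i⁴)/64 = π(54.2⁴ − 39.50⁴)/64 = 3.041×10^5 mm⁴
I = 3.041×10^5 mm⁴ = 3.041×10^-7 m⁴
Effective length L_e = K·L = 0.7 × 7.67 = 5.369 m
P_cr = π²EI / L_e² = π² × 102×10⁹ × 3.041×10^-7 / 5.369² = 1.062×10^4 N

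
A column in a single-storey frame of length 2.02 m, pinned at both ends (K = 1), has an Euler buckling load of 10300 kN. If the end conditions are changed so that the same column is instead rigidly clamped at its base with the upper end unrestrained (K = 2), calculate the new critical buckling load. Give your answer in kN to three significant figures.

P_cr ∝ 1/K², so P_cr,new = P_cr,old × (K_old/K_new)² = 10300 × (1/2)²
= 10300 × 0.2500 = 2580 kN

P_cr ≈ 2580 kN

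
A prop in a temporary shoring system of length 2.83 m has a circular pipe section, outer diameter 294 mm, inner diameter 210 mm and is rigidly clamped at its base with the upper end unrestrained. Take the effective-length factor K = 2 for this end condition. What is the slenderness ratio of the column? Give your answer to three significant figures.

λ ≈ 62.7

d_o = 294 mm, d_i = 210 mm
I = π(d_o⁴ − d_i⁴)/64 = π(294⁴ − 210.0⁴)/64 = 2.713×10^8 mm⁴
A = 3.325×10^4 mm²;  r_min = √(I/A) = √(2.713×10^8/3.325×10^4) = 90.32 mm
L_e = K·L = 2 × 2.83 m = 5.660 m = 5660.0 mm
λ = L_e / r_min = 5660.0 / 90.32 = 62.7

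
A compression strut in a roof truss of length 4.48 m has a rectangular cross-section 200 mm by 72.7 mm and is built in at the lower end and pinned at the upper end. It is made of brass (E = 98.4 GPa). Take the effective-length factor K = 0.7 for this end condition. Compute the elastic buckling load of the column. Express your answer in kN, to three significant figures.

Buckling occurs about the weak axis: I_min = h·b³/12 with b = 72.7 mm (the shorter side).
I_min = 200×72.7³/12 = 6.404×10^6 mm⁴
I = 6.404×10^6 mm⁴ = 6.404×10^-6 m⁴
Effective length L_e = K·L = 0.7 × 4.48 = 3.136 m
P_cr = π²EI / L_e² = π² × 98.4×10⁹ × 6.404×10^-6 / 3.136² = 6.324×10^5 N

P_cr ≈ 632 kN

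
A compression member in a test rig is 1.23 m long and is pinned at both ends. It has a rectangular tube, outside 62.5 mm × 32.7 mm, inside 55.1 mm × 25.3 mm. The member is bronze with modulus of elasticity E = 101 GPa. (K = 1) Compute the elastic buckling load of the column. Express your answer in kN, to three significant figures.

Weak-axis I_min = (h_o·b_o³ − h_i·b_i³)/12 with b_o = 32.7, b_i = 25.30 mm (shorter outer/inner sides).
I_min = (62.5×32.7³ − 55.10×25.30³)/12 = 1.078×10^5 mm⁴
I = 1.078×10^5 mm⁴ = 1.078×10^-7 m⁴
Effective length L_e = K·L = 1 × 1.23 = 1.230 m
P_cr = π²EI / L_e² = π² × 101×10⁹ × 1.078×10^-7 / 1.230² = 7.100×10^4 N

P_cr ≈ 71.0 kN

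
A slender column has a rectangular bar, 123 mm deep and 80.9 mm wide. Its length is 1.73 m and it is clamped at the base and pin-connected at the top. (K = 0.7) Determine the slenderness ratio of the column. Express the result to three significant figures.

λ ≈ 51.9

For a rectangle r_min = b/√12 = 80.9/√12 = 23.35 mm
L_e = K·L = 0.7 × 1.73 m = 1.211 m = 1211.0 mm
λ = L_e / r_min = 1211.0 / 23.35 = 51.9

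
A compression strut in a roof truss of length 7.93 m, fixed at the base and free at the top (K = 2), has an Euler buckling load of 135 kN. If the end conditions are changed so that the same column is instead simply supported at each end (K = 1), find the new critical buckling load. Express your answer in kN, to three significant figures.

P_cr ≈ 540 kN

P_cr ∝ 1/K², so P_cr,new = P_cr,old × (K_old/K_new)² = 135 × (2/1)²
= 135 × 4.000 = 540 kN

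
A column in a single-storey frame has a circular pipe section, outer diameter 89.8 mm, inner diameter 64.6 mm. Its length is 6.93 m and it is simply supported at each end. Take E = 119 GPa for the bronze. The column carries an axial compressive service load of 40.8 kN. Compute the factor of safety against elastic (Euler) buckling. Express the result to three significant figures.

d_o = 89.8 mm, d_i = 64.6 mm
I = π(d_o⁴ − d_i⁴)/64 = π(89.8⁴ − 64.60⁴)/64 = 2.337×10^6 mm⁴
I = 2.337×10^6 mm⁴ = 2.337×10^-6 m⁴
Effective length L_e = K·L = 1 × 6.93 = 6.930 m
P_cr = π²EI / L_e² = π² × 119×10⁹ × 2.337×10^-6 / 6.930² = 5.716×10^4 N
Factor of safety n = P_cr / P = 57.158 / 40.8 = 1.40

n ≈ 1.40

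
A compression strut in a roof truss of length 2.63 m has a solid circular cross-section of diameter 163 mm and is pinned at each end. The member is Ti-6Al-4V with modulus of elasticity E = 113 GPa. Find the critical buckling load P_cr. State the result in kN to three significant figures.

P_cr ≈ 5590 kN

I = πd⁴/64 = π×163⁴/64 = 3.465×10^7 mm⁴
I = 3.465×10^7 mm⁴ = 3.465×10^-5 m⁴
Effective length L_e = K·L = 1 × 2.63 = 2.630 m
P_cr = π²EI / L_e² = π² × 113×10⁹ × 3.465×10^-5 / 2.630² = 5.587×10^6 N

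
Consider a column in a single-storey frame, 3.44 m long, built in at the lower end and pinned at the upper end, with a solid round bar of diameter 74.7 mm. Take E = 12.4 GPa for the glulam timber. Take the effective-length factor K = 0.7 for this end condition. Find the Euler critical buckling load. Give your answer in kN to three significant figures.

P_cr ≈ 32.3 kN

I = πd⁴/64 = π×74.7⁴/64 = 1.528×10^6 mm⁴
I = 1.528×10^6 mm⁴ = 1.528×10^-6 m⁴
Effective length L_e = K·L = 0.7 × 3.44 = 2.408 m
P_cr = π²EI / L_e² = π² × 12.4×10⁹ × 1.528×10^-6 / 2.408² = 3.226×10^4 N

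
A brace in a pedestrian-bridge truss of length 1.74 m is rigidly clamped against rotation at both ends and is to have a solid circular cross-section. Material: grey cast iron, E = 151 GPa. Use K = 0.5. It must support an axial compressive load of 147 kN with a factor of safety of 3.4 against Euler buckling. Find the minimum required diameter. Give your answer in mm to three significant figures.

Required P_cr = n·P = 3.4 × 147 = 499.8 kN
L_e = K·L = 0.5 × 1.74 = 0.8700 m
Required I = P_cr·L_e²/(π²E) = 4.998×10^5 × 0.8700² / (π² × 1.51×10^11) = 2.538×10^-7 m⁴
I_req = 2.538×10^5 mm⁴
Solid circle: I = πd⁴/64  ⇒  d = (64I/π)^(1/4) = (64×2.538×10^5/π)^(1/4) = 47.7 mm

d ≈ 47.7 mm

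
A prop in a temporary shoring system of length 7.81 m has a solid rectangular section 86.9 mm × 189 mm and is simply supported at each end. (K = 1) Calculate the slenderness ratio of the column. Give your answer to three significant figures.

For a rectangle r_min = b/√12 = 86.9/√12 = 25.09 mm
L_e = K·L = 1 × 7.81 m = 7.810 m = 7810.0 mm
λ = L_e / r_min = 7810.0 / 25.09 = 311

λ ≈ 311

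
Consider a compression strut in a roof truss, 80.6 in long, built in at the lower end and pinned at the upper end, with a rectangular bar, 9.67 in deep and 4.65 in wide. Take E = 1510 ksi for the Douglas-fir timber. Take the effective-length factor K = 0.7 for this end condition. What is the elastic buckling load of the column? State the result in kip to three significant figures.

Buckling occurs about the weak axis: I_min = h·b³/12 with b = 4.65 in (the shorter side).
I_min = 9.67×4.65³/12 = 81.02 in⁴
Effective length L_e = K·L = 0.7 × 80.6 = 56.42 in
P_cr = π²EI / L_e² = π² × 1510×10³ × 81.02 / 56.42² = 3.793×10^5 lb

P_cr ≈ 379 kip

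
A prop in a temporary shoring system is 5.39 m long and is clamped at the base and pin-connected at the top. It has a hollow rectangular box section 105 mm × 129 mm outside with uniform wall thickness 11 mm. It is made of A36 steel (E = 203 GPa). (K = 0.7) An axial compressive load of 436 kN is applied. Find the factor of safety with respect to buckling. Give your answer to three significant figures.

Inner dimensions: h_i = 129 − 2×11 = 107.0 mm, b_i = 105 − 2×11 = 83.00 mm
Weak-axis I_min = (h_o·b_o³ − h_i·b_i³)/12 with b_o = 105, b_i = 83.00 mm (shorter outer/inner sides).
I_min = (129×105³ − 107.0×83.00³)/12 = 7.346×10^6 mm⁴
I = 7.346×10^6 mm⁴ = 7.346×10^-6 m⁴
Effective length L_e = K·L = 0.7 × 5.39 = 3.773 m
P_cr = π²EI / L_e² = π² × 203×10⁹ × 7.346×10^-6 / 3.773² = 1.034×10^6 N
Factor of safety n = P_cr / P = 1033.9 / 436 = 2.37

n ≈ 2.37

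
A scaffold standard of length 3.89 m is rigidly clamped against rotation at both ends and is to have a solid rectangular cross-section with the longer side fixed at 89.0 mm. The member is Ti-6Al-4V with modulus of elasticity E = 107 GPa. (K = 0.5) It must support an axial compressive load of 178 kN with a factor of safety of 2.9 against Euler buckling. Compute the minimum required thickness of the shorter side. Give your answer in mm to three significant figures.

Required P_cr = n·P = 2.9 × 178 = 516.2 kN
L_e = K·L = 0.5 × 3.89 = 1.945 m
Required I = P_cr·L_e²/(π²E) = 5.162×10^5 × 1.945² / (π² × 1.07×10^11) = 1.849×10^-6 m⁴
I_req = 1.849×10^6 mm⁴
Rectangle, weak axis: I_min = h·b³/12 with h = 89.0 mm fixed  ⇒  b = (12I/h)^(1/3) = 62.9 mm

b ≈ 62.9 mm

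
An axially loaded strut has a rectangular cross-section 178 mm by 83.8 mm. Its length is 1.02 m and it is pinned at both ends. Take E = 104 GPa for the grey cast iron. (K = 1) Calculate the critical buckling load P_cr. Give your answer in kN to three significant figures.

Buckling occurs about the weak axis: I_min = h·b³/12 with b = 83.8 mm (the shorter side).
I_min = 178×83.8³/12 = 8.729×10^6 mm⁴
I = 8.729×10^6 mm⁴ = 8.729×10^-6 m⁴
Effective length L_e = K·L = 1 × 1.02 = 1.020 m
P_cr = π²EI / L_e² = π² × 104×10⁹ × 8.729×10^-6 / 1.020² = 8.612×10^6 N

P_cr ≈ 8610 kN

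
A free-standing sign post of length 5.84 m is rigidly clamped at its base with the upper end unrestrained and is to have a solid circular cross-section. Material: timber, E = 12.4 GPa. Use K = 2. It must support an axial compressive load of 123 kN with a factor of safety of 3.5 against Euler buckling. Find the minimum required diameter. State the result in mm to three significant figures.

Required P_cr = n·P = 3.5 × 123 = 430.5 kN
L_e = K·L = 2 × 5.84 = 11.68 m
Required I = P_cr·L_e²/(π²E) = 4.305×10^5 × 11.68² / (π² × 1.24×10^10) = 4.799×10^-4 m⁴
I_req = 4.799×10^8 mm⁴
Solid circle: I = πd⁴/64  ⇒  d = (64I/π)^(1/4) = (64×4.799×10^8/π)^(1/4) = 314 mm

d ≈ 314 mm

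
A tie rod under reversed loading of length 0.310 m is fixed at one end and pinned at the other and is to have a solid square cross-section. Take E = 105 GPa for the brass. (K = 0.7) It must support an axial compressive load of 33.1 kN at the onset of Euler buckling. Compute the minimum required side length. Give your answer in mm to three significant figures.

a ≈ 11.6 mm

L_e = K·L = 0.7 × 0.310 = 0.2170 m
Required I = P_cr·L_e²/(π²E) = 3.310×10^4 × 0.2170² / (π² × 1.05×10^11) = 1.504×10^-9 m⁴
I_req = 1.504×10^3 mm⁴
Solid square: I = a⁴/12  ⇒  a = (12I)^(1/4) = (12×1.504×10^3)^(1/4) = 11.6 mm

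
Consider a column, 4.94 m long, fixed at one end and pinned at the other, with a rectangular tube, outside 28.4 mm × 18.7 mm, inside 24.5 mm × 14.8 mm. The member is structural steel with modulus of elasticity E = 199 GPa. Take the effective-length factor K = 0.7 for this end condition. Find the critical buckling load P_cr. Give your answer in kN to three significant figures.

Weak-axis I_min = (h_o·b_o³ − h_i·b_i³)/12 with b_o = 18.7, b_i = 14.80 mm (shorter outer/inner sides).
I_min = (28.4×18.7³ − 24.50×14.80³)/12 = 8.857×10^3 mm⁴
I = 8.857×10^3 mm⁴ = 8.857×10^-9 m⁴
Effective length L_e = K·L = 0.7 × 4.94 = 3.458 m
P_cr = π²EI / L_e² = π² × 199×10⁹ × 8.857×10^-9 / 3.458² = 1.455×10^3 N

P_cr ≈ 1.45 kN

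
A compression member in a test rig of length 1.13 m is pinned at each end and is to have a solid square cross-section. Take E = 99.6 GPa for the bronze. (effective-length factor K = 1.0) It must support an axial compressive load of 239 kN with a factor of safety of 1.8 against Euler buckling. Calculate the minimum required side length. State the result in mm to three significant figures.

Required P_cr = n·P = 1.8 × 239 = 430.2 kN
L_e = K·L = 1 × 1.13 = 1.130 m
Required I = P_cr·L_e²/(π²E) = 4.302×10^5 × 1.130² / (π² × 9.96×10^10) = 5.588×10^-7 m⁴
I_req = 5.588×10^5 mm⁴
Solid square: I = a⁴/12  ⇒  a = (12I)^(1/4) = (12×5.588×10^5)^(1/4) = 50.9 mm

a ≈ 50.9 mm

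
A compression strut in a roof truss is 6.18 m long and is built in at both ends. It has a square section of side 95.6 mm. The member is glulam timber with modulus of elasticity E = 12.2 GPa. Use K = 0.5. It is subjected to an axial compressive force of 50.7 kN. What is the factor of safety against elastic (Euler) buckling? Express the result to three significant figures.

n ≈ 1.73

I = a⁴/12 = 95.6⁴/12 = 6.961×10^6 mm⁴
I = 6.961×10^6 mm⁴ = 6.961×10^-6 m⁴
Effective length L_e = K·L = 0.5 × 6.18 = 3.090 m
P_cr = π²EI / L_e² = π² × 12.2×10⁹ × 6.961×10^-6 / 3.090² = 8.778×10^4 N
Factor of safety n = P_cr / P = 87.779 / 50.7 = 1.73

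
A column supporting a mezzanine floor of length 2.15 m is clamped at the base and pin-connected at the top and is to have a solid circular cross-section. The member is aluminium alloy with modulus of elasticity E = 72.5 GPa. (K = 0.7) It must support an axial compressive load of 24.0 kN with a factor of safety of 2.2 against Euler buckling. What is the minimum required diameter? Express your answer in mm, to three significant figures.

Required P_cr = n·P = 2.2 × 24.0 = 52.80 kN
L_e = K·L = 0.7 × 2.15 = 1.505 m
Required I = P_cr·L_e²/(π²E) = 5.280×10^4 × 1.505² / (π² × 7.25×10^10) = 1.671×10^-7 m⁴
I_req = 1.671×10^5 mm⁴
Solid circle: I = πd⁴/64  ⇒  d = (64I/π)^(1/4) = (64×1.671×10^5/π)^(1/4) = 43.0 mm

d ≈ 43.0 mm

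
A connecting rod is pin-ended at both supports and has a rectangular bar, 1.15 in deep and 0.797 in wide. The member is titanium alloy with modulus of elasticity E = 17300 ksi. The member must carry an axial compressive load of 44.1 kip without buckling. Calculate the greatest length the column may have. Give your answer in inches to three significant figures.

L_max ≈ 13.7 in

Buckling occurs about the weak axis: I_min = h·b³/12 with b = 0.797 in (the shorter side).
I_min = 1.15×0.797³/12 = 4.852×10^-2 in⁴
At the buckling limit P_cr = P = 4.410×10^4 lb
From P_cr = π²EI/(K·L)²:  L = (1/K)·√(π²EI/P_cr) = (1/1)·√(π²×1.73×10^7×4.852×10^-2/4.410×10^4)
L = 13.7 in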